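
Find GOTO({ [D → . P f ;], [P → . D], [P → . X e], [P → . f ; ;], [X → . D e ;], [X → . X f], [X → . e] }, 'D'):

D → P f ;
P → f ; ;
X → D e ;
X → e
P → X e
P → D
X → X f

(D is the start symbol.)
GOTO(I, 'D') = CLOSURE({ [A → αX.β] : [A → α.Xβ] ∈ I, X = 'D' })

Items with dot before 'D', with the dot advanced:
  [P → . D] → [P → D .]
  [X → . D e ;] → [X → D . e ;]
Closure adds nothing (no advanced item has the dot before a non-terminal).

GOTO = { [P → D .], [X → D . e ;] }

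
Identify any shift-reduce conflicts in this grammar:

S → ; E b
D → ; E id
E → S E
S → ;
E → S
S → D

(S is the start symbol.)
Augment with S' → S and build the canonical LR(0) collection (I0 = CLOSURE({[S' → . S]}), then GOTO on every symbol after a dot until no new states appear). It has 9 states:
  I0: { [D → . ; E id], [S → . ; E b], [S → . ;], [S → . D], [S' → . S] }  — shift
  I1: { [D → . ; E id], [D → ; . E id], [E → . S E], [E → . S], [S → . ; E b], [S → . ;], [S → . D], [S → ; . E b], [S → ; .] }  — shift, reduce
  I2: { [S → D .] }  — reduce
  I3: { [S' → S .] }  — accept
  I4: { [D → ; E . id], [S → ; E . b] }  — shift
  I5: { [D → . ; E id], [E → . S E], [E → . S], [E → S . E], [E → S .], [S → . ; E b], [S → . ;], [S → . D] }  — shift, reduce
  I6: { [E → S E .] }  — reduce
  I7: { [S → ; E b .] }  — reduce
  I8: { [D → ; E id .] }  — reduce

I1 contains reduce item [S → ; .] and shift items [D → . ; E id], [S → . ;], [S → . ; E b] — shift-reduce conflict.
I5 contains reduce item [E → S .] and shift items [D → . ; E id], [S → . ;], [S → . ; E b] — shift-reduce conflict.

Answer: Yes — I1: [S → ; .] vs [D → . ; E id]; I5: [E → S .] vs [D → . ; E id]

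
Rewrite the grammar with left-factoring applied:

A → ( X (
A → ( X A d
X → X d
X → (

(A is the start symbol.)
A → ( X A'
A' → (
A' → A d
X → X d
X → (

Left-factoring transforms A → αβ₁ | αβ₂ into A → αA' and A' → β₁ | β₂
(α is the longest common prefix among the alternatives). Repeat until
no nonterminal has two alternatives with a common prefix.

Round 1: A has alternatives sharing prefix '( X'. Introduce A': A → ( X A'
  Add: A' → (
  Add: A' → A d

No remaining common prefixes — done.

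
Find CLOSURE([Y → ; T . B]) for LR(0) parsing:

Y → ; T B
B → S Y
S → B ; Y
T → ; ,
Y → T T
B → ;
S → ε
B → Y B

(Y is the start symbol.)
To compute CLOSURE, for each item [A → α.Bβ] where B is a non-terminal, add [B → .γ] for all productions B → γ; repeat for the newly added items until nothing changes.

Start with: [Y → ; T . B]
  [Y → ; T . B] has the dot before B: add [B → . S Y], [B → . ;], [B → . Y B]
  [B → . S Y] has the dot before S: add [S → . B ; Y], [S → .]
  [B → . Y B] has the dot before Y: add [Y → . ; T B], [Y → . T T]
  [Y → . T T] has the dot before T: add [T → . ; ,]
No further items can be added.

CLOSURE = { [B → . ;], [B → . S Y], [B → . Y B], [S → . B ; Y], [S → .], [T → . ; ,], [Y → . ; T B], [Y → . T T], [Y → ; T . B] }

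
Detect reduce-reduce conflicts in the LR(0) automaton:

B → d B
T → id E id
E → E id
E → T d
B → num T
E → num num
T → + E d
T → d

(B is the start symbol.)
Yes — I13: [E → E id .] vs [T → id E id .]

A reduce-reduce conflict occurs when an LR(0) state has two complete items [A → α .] and [B → β .] — both call for a reduction, and with no lookahead the parser cannot choose between them.

Augment with B' → B and build the canonical LR(0) collection (I0 = CLOSURE({[B' → . B]}), then GOTO on every symbol after a dot until no new states appear). It has 18 states:
  I0: { [B → . d B], [B → . num T], [B' → . B] }  — shift
  I1: { [B' → B .] }  — accept
  I2: { [B → . d B], [B → . num T], [B → d . B] }  — shift
  I3: { [B → num . T], [T → . + E d], [T → . d], [T → . id E id] }  — shift
  I4: { [E → . E id], [E → . T d], [E → . num num], [T → + . E d], [T → . + E d], [T → . d], [T → . id E id] }  — shift
  I5: { [B → num T .] }  — reduce
  I6: { [T → d .] }  — reduce
  I7: { [E → . E id], [E → . T d], [E → . num num], [T → . + E d], [T → . d], [T → . id E id], [T → id . E id] }  — shift
  I8: { [E → E . id], [T → id E . id] }  — shift
  I9: { [E → T . d] }  — shift
  I10: { [E → num . num] }  — shift
  I11: { [E → num num .] }  — reduce
  I12: { [E → T d .] }  — reduce
  I13: { [E → E id .], [T → id E id .] }  — 2 reduces
  I14: { [E → E . id], [T → + E . d] }  — shift
  I15: { [T → + E d .] }  — reduce
  I16: { [E → E id .] }  — reduce
  I17: { [B → d B .] }  — reduce

I13 contains complete items [E → E id .], [T → id E id .] — reduce-reduce conflict.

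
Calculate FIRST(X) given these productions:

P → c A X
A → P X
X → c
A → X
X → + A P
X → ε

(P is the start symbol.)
{ '+', 'c', ε }

From X → c:
  - c is a terminal: add 'c' and stop
From X → + A P:
  - '+' is a terminal: add '+' and stop
From X → ε:
  - ε-production, so ε ∈ FIRST(X)

Collecting: FIRST(X) = { '+', 'c', ε }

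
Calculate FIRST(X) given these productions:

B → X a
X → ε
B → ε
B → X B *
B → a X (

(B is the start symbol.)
{ ε }

To compute FIRST(X), examine every production with X on the left-hand side, reading each right-hand side left to right until a non-nullable symbol is reached.

From X → ε:
  - ε-production, so ε ∈ FIRST(X)

Collecting: FIRST(X) = { ε }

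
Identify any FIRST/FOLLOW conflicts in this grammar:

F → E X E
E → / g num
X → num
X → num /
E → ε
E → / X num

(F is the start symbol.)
A FIRST/FOLLOW conflict occurs when a non-terminal N has a nullable alternative N → β (β ⇒* ε) and another alternative N → α with FIRST(α) ∩ FOLLOW(N) ≠ ∅: on such a lookahead the parser cannot decide between expanding α and letting N vanish via β.

Nullable non-terminals: E.

E: nullable alternative(s) E → ε; FOLLOW(E) = { $, 'num' }
  E → / g num: FIRST \ {ε} = { '/' } — disjoint from FOLLOW(E)
  E → ε: FIRST \ {ε} = { } — this is the only nullable alternative, skip
  E → / X num: FIRST \ {ε} = { '/' } — disjoint from FOLLOW(E)

F, X have no nullable alternative, so no FIRST/FOLLOW check is needed there.

No FIRST/FOLLOW conflicts found.

Answer: No FIRST/FOLLOW conflicts.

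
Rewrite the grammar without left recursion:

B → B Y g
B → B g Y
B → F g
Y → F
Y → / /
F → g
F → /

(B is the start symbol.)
B → F g B'
B' → Y g B'
B' → g Y B'
B' → ε
Y → F
Y → / /
F → g
F → /

B is directly left-recursive. The standard transformation for
  A → A α₁ | ... | A α_m | β₁ | ... | β_n
is
  A  → β₁ A' | ... | β_n A'
  A' → α₁ A' | ... | α_m A' | ε

B → F g becomes B → F g B'
B → B Y g becomes B' → Y g B'
B → B g Y becomes B' → g Y B'
Add B' → ε

Productions for other non-terminals are unchanged:
  Y → F
  Y → / /
  F → g
  F → /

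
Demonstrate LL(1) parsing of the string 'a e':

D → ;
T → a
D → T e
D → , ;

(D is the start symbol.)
LL(1) parsing maintains a stack (initially the start symbol over $) and the input. At each step: if the stack top is a terminal, match it against the current input token; if it is a non-terminal N, replace it with the RHS of M[N, lookahead] (the unique production whose predict set contains the lookahead).

Stack is shown with the top on the left.

Stack  Input  Action
--------------------
D $    a e $  output D → T e
T e $  a e $  output T → a
a e $  a e $  match 'a'
e $    e $    match 'e'
$      $      accept

The string is accepted.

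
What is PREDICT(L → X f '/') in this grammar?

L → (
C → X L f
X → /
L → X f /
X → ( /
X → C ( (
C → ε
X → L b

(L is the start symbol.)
PREDICT(L → X f '/') = (FIRST(RHS) \ {ε}) ∪ (FOLLOW(L) if ε ∈ FIRST(RHS), i.e. RHS ⇒* ε)
FIRST(X) = { '(', '/' }
FIRST(X f '/') = { '(', '/' }
ε ∉ FIRST(X f '/'), so FOLLOW(L) is not added.
PREDICT(L → X f '/') = { '(', '/' }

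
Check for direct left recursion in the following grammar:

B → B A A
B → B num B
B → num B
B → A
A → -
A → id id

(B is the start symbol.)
Yes, B is left-recursive

Direct left recursion occurs when N → N α for some non-terminal N (the right-hand side begins with the left-hand side itself).

B → B A A: LEFT RECURSIVE (starts with B)
B → B num B: LEFT RECURSIVE (starts with B)
B → num B: starts with num
B → A: starts with A
A → -: starts with '-'
A → id id: starts with id

The grammar has direct left recursion on: B.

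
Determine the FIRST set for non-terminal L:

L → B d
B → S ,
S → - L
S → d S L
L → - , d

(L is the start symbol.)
{ '-', 'd' }

FIRST sets of the other non-terminals involved (by the same procedure, iterated to a fixed point):
  FIRST(B) = { '-', 'd' }

From L → B d:
  - B is a non-terminal: add FIRST(B) \ {ε} = { '-', 'd' }
    B is not nullable, so stop
From L → - , d:
  - '-' is a terminal: add '-' and stop

Collecting: FIRST(L) = { '-', 'd' }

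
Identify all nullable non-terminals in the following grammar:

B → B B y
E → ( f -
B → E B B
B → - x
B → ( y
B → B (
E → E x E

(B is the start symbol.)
There are no ε-productions, so no non-terminal can derive ε.
No non-terminals are nullable.

Answer: None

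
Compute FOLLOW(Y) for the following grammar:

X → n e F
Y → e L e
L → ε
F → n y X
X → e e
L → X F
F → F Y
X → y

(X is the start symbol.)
{ $, 'e', 'n' }

In F → F Y: Y is at the end, add FOLLOW(F)

The FOLLOW sets referred to above (computed the same way, to a fixed point):
  FOLLOW(F) = { $, 'e', 'n' }

Taking the union: FOLLOW(Y) = { $, 'e', 'n' }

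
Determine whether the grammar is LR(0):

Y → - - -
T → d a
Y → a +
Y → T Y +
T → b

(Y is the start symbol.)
Yes, the grammar is LR(0)

A grammar is LR(0) if no state in the canonical LR(0) collection has:
  - both a shift item (dot before a terminal) and a complete item (shift-reduce conflict), or
  - two or more complete items (reduce-reduce conflict; the accept item [Y' → Y .] counts as a complete item here).

Augment with Y' → Y and build the canonical LR(0) collection (I0 = CLOSURE({[Y' → . Y]}), then GOTO on every symbol after a dot until no new states appear). It has 13 states:
  I0: { [T → . b], [T → . d a], [Y → . - - -], [Y → . T Y +], [Y → . a +], [Y' → . Y] }  — shift
  I1: { [Y → - . - -] }  — shift
  I2: { [T → . b], [T → . d a], [Y → . - - -], [Y → . T Y +], [Y → . a +], [Y → T . Y +] }  — shift
  I3: { [Y' → Y .] }  — accept
  I4: { [Y → a . +] }  — shift
  I5: { [T → b .] }  — reduce
  I6: { [T → d . a] }  — shift
  I7: { [T → d a .] }  — reduce
  I8: { [Y → a + .] }  — reduce
  I9: { [Y → T Y . +] }  — shift
  I10: { [Y → T Y + .] }  — reduce
  I11: { [Y → - - . -] }  — shift
  I12: { [Y → - - - .] }  — reduce

Every state is either a pure shift/goto state or contains exactly one complete item and nothing to shift — no conflicts. The grammar is LR(0).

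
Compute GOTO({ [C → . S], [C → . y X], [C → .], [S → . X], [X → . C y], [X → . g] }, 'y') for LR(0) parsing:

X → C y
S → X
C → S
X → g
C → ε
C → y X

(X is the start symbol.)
GOTO(I, 'y') = CLOSURE({ [A → αX.β] : [A → α.Xβ] ∈ I, X = 'y' })

Items with dot before 'y', with the dot advanced:
  [C → . y X] → [C → y . X]
Closure of the advanced items:
  [C → y . X] has the dot before X: add [X → . C y], [X → . g]
  [X → . C y] has the dot before C: add [C → . S], [C → .], [C → . y X]
  [C → . S] has the dot before S: add [S → . X]

GOTO = { [C → . S], [C → . y X], [C → .], [C → y . X], [S → . X], [X → . C y], [X → . g] }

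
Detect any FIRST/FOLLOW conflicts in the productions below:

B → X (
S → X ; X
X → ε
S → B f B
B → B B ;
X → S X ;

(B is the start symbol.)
A FIRST/FOLLOW conflict occurs when a non-terminal N has a nullable alternative N → β (β ⇒* ε) and another alternative N → α with FIRST(α) ∩ FOLLOW(N) ≠ ∅: on such a lookahead the parser cannot decide between expanding α and letting N vanish via β.

Nullable non-terminals: X.
FIRST sets used below: FIRST(S) = { '(', ';' }

X: nullable alternative(s) X → ε; FOLLOW(X) = { '(', ';' }
  X → ε: FIRST \ {ε} = { } — this is the only nullable alternative, skip
  X → S X ;: FIRST \ {ε} = { '(', ';' } — overlaps FOLLOW(X) on { '(', ';' }: CONFLICT

B, S have no nullable alternative, so no FIRST/FOLLOW check is needed there.

So the grammar has 1 FIRST/FOLLOW conflict (marked CONFLICT above).

Answer: Yes. X → S X ';' with FOLLOW(X) on { '(', ';' }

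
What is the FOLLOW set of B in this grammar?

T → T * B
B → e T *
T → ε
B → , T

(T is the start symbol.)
{ $, '*' }

To compute FOLLOW(B), find every occurrence of B on a right-hand side N → α B β: add FIRST(β) \ {ε}, and if β is empty or nullable also add FOLLOW(N). Iterate to a fixed point.

In T → T * B: B is at the end, add FOLLOW(T)

The FOLLOW sets referred to above (computed the same way, to a fixed point):
  FOLLOW(T) = { $, '*' }

Taking the union: FOLLOW(B) = { $, '*' }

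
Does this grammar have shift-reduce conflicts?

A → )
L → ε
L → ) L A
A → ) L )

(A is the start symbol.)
Yes — I1: [A → ) .] vs [L → . ) L A]; I3: [L → .] vs [L → . ) L A]

A shift-reduce conflict occurs when an LR(0) state has both:
  - a complete (reduce) item [A → α .] (dot at the end), and
  - a shift item [B → β . c γ] (dot before a terminal).

Augment with A' → A and build the canonical LR(0) collection (I0 = CLOSURE({[A' → . A]}), then GOTO on every symbol after a dot until no new states appear). It has 8 states:
  I0: { [A → . ) L )], [A → . )], [A' → . A] }  — shift
  I1: { [A → ) . L )], [A → ) .], [L → . ) L A], [L → .] }  — shift, 2 reduces
  I2: { [A' → A .] }  — accept
  I3: { [L → ) . L A], [L → . ) L A], [L → .] }  — shift, reduce
  I4: { [A → ) L . )] }  — shift
  I5: { [A → ) L ) .] }  — reduce
  I6: { [A → . ) L )], [A → . )], [L → ) L . A] }  — shift
  I7: { [L → ) L A .] }  — reduce

I1 contains reduce items [A → ) .], [L → .] and shift item [L → . ) L A] — shift-reduce conflict.
I3 contains reduce item [L → .] and shift item [L → . ) L A] — shift-reduce conflict.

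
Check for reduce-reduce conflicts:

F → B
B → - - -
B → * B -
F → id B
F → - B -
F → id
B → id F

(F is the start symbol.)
Yes — I6: [F → B .] vs [F → id B .]

A reduce-reduce conflict occurs when an LR(0) state has two complete items [A → α .] and [B → β .] — both call for a reduction, and with no lookahead the parser cannot choose between them.

Augment with F' → F and build the canonical LR(0) collection (I0 = CLOSURE({[F' → . F]}), then GOTO on every symbol after a dot until no new states appear). It has 18 states:
  I0: { [B → . * B -], [B → . - - -], [B → . id F], [F → . - B -], [F → . B], [F → . id B], [F → . id], [F' → . F] }  — shift
  I1: { [B → * . B -], [B → . * B -], [B → . - - -], [B → . id F] }  — shift
  I2: { [B → - . - -], [B → . * B -], [B → . - - -], [B → . id F], [F → - . B -] }  — shift
  I3: { [F → B .] }  — reduce
  I4: { [F' → F .] }  — accept
  I5: { [B → . * B -], [B → . - - -], [B → . id F], [B → id . F], [F → . - B -], [F → . B], [F → . id B], [F → . id], [F → id . B], [F → id .] }  — shift, reduce
  I6: { [F → B .], [F → id B .] }  — 2 reduces
  I7: { [B → id F .] }  — reduce
  I8: { [B → - - . -], [B → - . - -] }  — shift
  I9: { [F → - B . -] }  — shift
  I10: { [B → . * B -], [B → . - - -], [B → . id F], [B → id . F], [F → . - B -], [F → . B], [F → . id B], [F → . id] }  — shift
  I11: { [F → - B - .] }  — reduce
  I12: { [B → - - - .], [B → - - . -] }  — shift, reduce
  I13: { [B → - - - .] }  — reduce
  I14: { [B → - . - -] }  — shift
  I15: { [B → * B . -] }  — shift
  I16: { [B → * B - .] }  — reduce
  I17: { [B → - - . -] }  — shift

I6 contains complete items [F → B .], [F → id B .] — reduce-reduce conflict.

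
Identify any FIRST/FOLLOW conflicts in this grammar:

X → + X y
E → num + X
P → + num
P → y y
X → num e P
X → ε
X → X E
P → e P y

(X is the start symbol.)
Yes. X → num e P with FOLLOW(X) on { 'num' }; X → X E with FOLLOW(X) on { 'num' }

Nullable non-terminals: X.
FIRST sets used below: FIRST(X) = { '+', 'num', ε }, FIRST(E) = { 'num' }

X: nullable alternative(s) X → ε; FOLLOW(X) = { $, 'num', 'y' }
  X → + X y: FIRST \ {ε} = { '+' } — disjoint from FOLLOW(X)
  X → num e P: FIRST \ {ε} = { 'num' } — overlaps FOLLOW(X) on { 'num' }: CONFLICT
  X → ε: FIRST \ {ε} = { } — this is the only nullable alternative, skip
  X → X E: FIRST \ {ε} = { '+', 'num' } — overlaps FOLLOW(X) on { 'num' }: CONFLICT

E, P have no nullable alternative, so no FIRST/FOLLOW check is needed there.

So the grammar has 2 FIRST/FOLLOW conflicts (marked CONFLICT above).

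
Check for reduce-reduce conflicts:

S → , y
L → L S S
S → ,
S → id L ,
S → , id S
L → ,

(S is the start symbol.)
Augment with S' → S and build the canonical LR(0) collection (I0 = CLOSURE({[S' → . S]}), then GOTO on every symbol after a dot until no new states appear). It has 12 states:
  I0: { [S → . , id S], [S → . , y], [S → . ,], [S → . id L ,], [S' → . S] }  — shift
  I1: { [S → , . id S], [S → , . y], [S → , .] }  — shift, reduce
  I2: { [S' → S .] }  — accept
  I3: { [L → . ,], [L → . L S S], [S → id . L ,] }  — shift
  I4: { [L → , .] }  — reduce
  I5: { [L → L . S S], [S → . , id S], [S → . , y], [S → . ,], [S → . id L ,], [S → id L . ,] }  — shift
  I6: { [S → , . id S], [S → , . y], [S → , .], [S → id L , .] }  — shift, 2 reduces
  I7: { [L → L S . S], [S → . , id S], [S → . , y], [S → . ,], [S → . id L ,] }  — shift
  I8: { [L → L S S .] }  — reduce
  I9: { [S → , id . S], [S → . , id S], [S → . , y], [S → . ,], [S → . id L ,] }  — shift
  I10: { [S → , y .] }  — reduce
  I11: { [S → , id S .] }  — reduce

I6 contains complete items [S → , .], [S → id L , .] — reduce-reduce conflict.

Answer: Yes — I6: [S → , .] vs [S → id L , .]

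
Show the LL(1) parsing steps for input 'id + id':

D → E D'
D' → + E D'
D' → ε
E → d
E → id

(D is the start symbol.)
LL(1) parsing maintains a stack (initially the start symbol over $) and the input. At each step: if the stack top is a terminal, match it against the current input token; if it is a non-terminal N, replace it with the RHS of M[N, lookahead] (the unique production whose predict set contains the lookahead).

Stack is shown with the top on the left.

Stack     Input      Action
---------------------------
D $       id + id $  output D → E D'
E D' $    id + id $  output E → id
id D' $   id + id $  match 'id'
D' $      + id $     output D' → + E D'
+ E D' $  + id $     match '+'
E D' $    id $       output E → id
id D' $   id $       match 'id'
D' $      $          output D' → ε
$         $          accept

The string is accepted.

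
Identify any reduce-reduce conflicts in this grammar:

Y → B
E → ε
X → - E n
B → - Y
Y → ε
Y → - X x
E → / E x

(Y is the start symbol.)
A reduce-reduce conflict occurs when an LR(0) state has two complete items [A → α .] and [B → β .] — both call for a reduction, and with no lookahead the parser cannot choose between them.

Augment with Y' → Y and build the canonical LR(0) collection (I0 = CLOSURE({[Y' → . Y]}), then GOTO on every symbol after a dot until no new states appear). It has 13 states:
  I0: { [B → . - Y], [Y → . - X x], [Y → . B], [Y → .], [Y' → . Y] }  — shift, reduce
  I1: { [B → - . Y], [B → . - Y], [X → . - E n], [Y → - . X x], [Y → . - X x], [Y → . B], [Y → .] }  — shift, reduce
  I2: { [Y → B .] }  — reduce
  I3: { [Y' → Y .] }  — accept
  I4: { [B → - . Y], [B → . - Y], [E → . / E x], [E → .], [X → - . E n], [X → . - E n], [Y → - . X x], [Y → . - X x], [Y → . B], [Y → .] }  — shift, 2 reduces
  I5: { [Y → - X . x] }  — shift
  I6: { [B → - Y .] }  — reduce
  I7: { [Y → - X x .] }  — reduce
  I8: { [E → . / E x], [E → .], [E → / . E x] }  — shift, reduce
  I9: { [X → - E . n] }  — shift
  I10: { [X → - E n .] }  — reduce
  I11: { [E → / E . x] }  — shift
  I12: { [E → / E x .] }  — reduce

I4 contains complete items [E → .], [Y → .] — reduce-reduce conflict.

Answer: Yes — I4: [E → .] vs [Y → .]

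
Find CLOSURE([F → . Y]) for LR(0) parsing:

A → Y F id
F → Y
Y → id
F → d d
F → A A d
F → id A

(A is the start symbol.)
To compute CLOSURE, for each item [A → α.Bβ] where B is a non-terminal, add [B → .γ] for all productions B → γ; repeat for the newly added items until nothing changes.

Start with: [F → . Y]
  [F → . Y] has the dot before Y: add [Y → . id]
No further items can be added.

CLOSURE = { [F → . Y], [Y → . id] }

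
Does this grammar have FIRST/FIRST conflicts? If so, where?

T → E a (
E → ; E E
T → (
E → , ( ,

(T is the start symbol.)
FIRST sets of the non-terminals at (or reachable through a nullable prefix from) the front of some alternative:
  FIRST(E) = { ',', ';' }

Productions for T:
  T → E a (: FIRST = { ',', ';' }
  T → (: FIRST = { '(' }
Productions for E:
  E → ; E E: FIRST = { ';' }
  E → , ( ,: FIRST = { ',' }

All alternatives of each non-terminal have pairwise disjoint FIRST sets.

Answer: No FIRST/FIRST conflicts.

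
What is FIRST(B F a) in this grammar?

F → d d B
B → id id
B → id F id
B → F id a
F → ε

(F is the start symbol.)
FIRST sets of the non-terminals involved (from the grammar, by fixed-point iteration):
  FIRST(B) = { 'd', 'id' }

To compute FIRST(B F a), process the symbols left to right:
Symbol B is a non-terminal. Add FIRST(B) \ {ε} = { 'd', 'id' }
B is not nullable (ε ∉ FIRST(B)), so stop here.
FIRST(B F a) = { 'd', 'id' }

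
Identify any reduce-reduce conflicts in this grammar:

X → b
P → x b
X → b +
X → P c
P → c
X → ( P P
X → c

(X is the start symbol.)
Yes — I5: [P → c .] vs [X → c .]

Augment with X' → X and build the canonical LR(0) collection (I0 = CLOSURE({[X' → . X]}), then GOTO on every symbol after a dot until no new states appear). It has 13 states:
  I0: { [P → . c], [P → . x b], [X → . ( P P], [X → . P c], [X → . b +], [X → . b], [X → . c], [X' → . X] }  — shift
  I1: { [P → . c], [P → . x b], [X → ( . P P] }  — shift
  I2: { [X → P . c] }  — shift
  I3: { [X' → X .] }  — accept
  I4: { [X → b . +], [X → b .] }  — shift, reduce
  I5: { [P → c .], [X → c .] }  — 2 reduces
  I6: { [P → x . b] }  — shift
  I7: { [P → x b .] }  — reduce
  I8: { [X → b + .] }  — reduce
  I9: { [X → P c .] }  — reduce
  I10: { [P → . c], [P → . x b], [X → ( P . P] }  — shift
  I11: { [P → c .] }  — reduce
  I12: { [X → ( P P .] }  — reduce

I5 contains complete items [P → c .], [X → c .] — reduce-reduce conflict.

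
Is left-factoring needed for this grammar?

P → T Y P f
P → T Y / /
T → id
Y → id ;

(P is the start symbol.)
Yes, P has productions with common prefix 'T Y'

Left-factoring is needed when two productions for the same non-terminal
share a common prefix on the right-hand side.

Productions for P:
  P → T Y P f
  P → T Y / /

Found common prefix 'T Y' in productions for P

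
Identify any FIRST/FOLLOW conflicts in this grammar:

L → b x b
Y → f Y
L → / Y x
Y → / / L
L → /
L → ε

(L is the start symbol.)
A FIRST/FOLLOW conflict occurs when a non-terminal N has a nullable alternative N → β (β ⇒* ε) and another alternative N → α with FIRST(α) ∩ FOLLOW(N) ≠ ∅: on such a lookahead the parser cannot decide between expanding α and letting N vanish via β.

Nullable non-terminals: L.

L: nullable alternative(s) L → ε; FOLLOW(L) = { $, 'x' }
  L → b x b: FIRST \ {ε} = { 'b' } — disjoint from FOLLOW(L)
  L → / Y x: FIRST \ {ε} = { '/' } — disjoint from FOLLOW(L)
  L → /: FIRST \ {ε} = { '/' } — disjoint from FOLLOW(L)
  L → ε: FIRST \ {ε} = { } — this is the only nullable alternative, skip

Y has no nullable alternative, so no FIRST/FOLLOW check is needed there.

No FIRST/FOLLOW conflicts found.

Answer: No FIRST/FOLLOW conflicts.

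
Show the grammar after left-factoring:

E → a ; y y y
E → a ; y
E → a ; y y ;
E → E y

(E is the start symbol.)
Left-factoring transforms A → αβ₁ | αβ₂ into A → αA' and A' → β₁ | β₂
(α is the longest common prefix among the alternatives). Repeat until
no nonterminal has two alternatives with a common prefix.

Round 1: E has alternatives sharing prefix 'a ; y'. Introduce E': E → a ; y E'
  Add: E' → y y
  Add: E' → ε
  Add: E' → y ;

Round 2: E' has alternatives sharing prefix 'y'. Introduce E'': E' → y E''
  Add: E'' → y
  Add: E'' → ;

No remaining common prefixes — done.

Resulting grammar:
E → a ; y E'
E' → y E''
E'' → y
E'' → ;
E' → ε
E → E y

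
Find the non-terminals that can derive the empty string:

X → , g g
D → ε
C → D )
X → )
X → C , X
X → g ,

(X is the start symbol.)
ε-productions: D → ε
So D is immediately nullable.
No further non-terminal can be added: every production for the remaining non-terminals contains a terminal or a non-nullable non-terminal.
Nullable = { 'D' }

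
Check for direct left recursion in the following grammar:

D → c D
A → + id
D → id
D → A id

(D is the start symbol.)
Direct left recursion occurs when N → N α for some non-terminal N (the right-hand side begins with the left-hand side itself).

D → c D: starts with c
A → + id: starts with '+'
D → id: starts with id
D → A id: starts with A

No direct left recursion found.

Answer: No direct left recursion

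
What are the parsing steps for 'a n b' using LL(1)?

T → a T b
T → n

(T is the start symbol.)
LL(1) parsing maintains a stack (initially the start symbol over $) and the input. At each step: if the stack top is a terminal, match it against the current input token; if it is a non-terminal N, replace it with the RHS of M[N, lookahead] (the unique production whose predict set contains the lookahead).

Stack is shown with the top on the left.

Stack    Input    Action
------------------------
T $      a n b $  output T → a T b
a T b $  a n b $  match 'a'
T b $    n b $    output T → n
n b $    n b $    match 'n'
b $      b $      match 'b'
$        $        accept

The string is accepted.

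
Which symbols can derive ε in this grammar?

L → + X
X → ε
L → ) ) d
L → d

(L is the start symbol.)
{ 'X' }

A non-terminal is nullable if it can derive ε (the empty string): either it has an ε-production, or it has a production whose right-hand side consists entirely of nullable non-terminals.

ε-productions: X → ε
So X is immediately nullable.
No further non-terminal can be added: every production for the remaining non-terminals contains a terminal or a non-nullable non-terminal.
Nullable = { 'X' }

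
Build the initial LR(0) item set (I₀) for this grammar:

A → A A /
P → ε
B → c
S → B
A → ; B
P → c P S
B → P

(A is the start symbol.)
First, augment the grammar with A' → A
I₀ = CLOSURE({ [A' → . A] }):
  [A' → . A] has the dot before A: add [A → . A A /], [A → . ; B]
No further items can be added.

I₀ = { [A → . ; B], [A → . A A /], [A' → . A] }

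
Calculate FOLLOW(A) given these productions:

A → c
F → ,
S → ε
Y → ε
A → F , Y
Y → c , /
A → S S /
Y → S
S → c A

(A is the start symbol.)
To compute FOLLOW(A), find every occurrence of A on a right-hand side N → α A β: add FIRST(β) \ {ε}, and if β is empty or nullable also add FOLLOW(N). Iterate to a fixed point.

A is the start symbol, so $ ∈ FOLLOW(A).
In S → c A: A is at the end, add FOLLOW(S)

The FOLLOW sets referred to above (computed the same way, to a fixed point):
  FOLLOW(S) = { $, '/', 'c' }

Taking the union: FOLLOW(A) = { $, '/', 'c' }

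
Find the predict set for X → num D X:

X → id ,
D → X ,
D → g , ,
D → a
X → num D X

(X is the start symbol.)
PREDICT(X → num D X) = (FIRST(RHS) \ {ε}) ∪ (FOLLOW(X) if ε ∈ FIRST(RHS), i.e. RHS ⇒* ε)
FIRST(num D X) = { 'num' }
ε ∉ FIRST(num D X), so FOLLOW(X) is not added.
PREDICT(X → num D X) = { 'num' }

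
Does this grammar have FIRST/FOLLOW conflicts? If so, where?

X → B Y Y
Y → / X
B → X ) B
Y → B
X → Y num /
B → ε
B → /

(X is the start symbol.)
A FIRST/FOLLOW conflict occurs when a non-terminal N has a nullable alternative N → β (β ⇒* ε) and another alternative N → α with FIRST(α) ∩ FOLLOW(N) ≠ ∅: on such a lookahead the parser cannot decide between expanding α and letting N vanish via β.

Nullable non-terminals: B, X, Y.
FIRST sets used below: FIRST(X) = { ')', '/', 'num', ε }, FIRST(B) = { ')', '/', 'num', ε }, FIRST(Y) = { ')', '/', 'num', ε }

B: nullable alternative(s) B → ε; FOLLOW(B) = { $, ')', '/', 'num' }
  B → X ) B: FIRST \ {ε} = { ')', '/', 'num' } — overlaps FOLLOW(B) on { ')', '/', 'num' }: CONFLICT
  B → ε: FIRST \ {ε} = { } — this is the only nullable alternative, skip
  B → /: FIRST \ {ε} = { '/' } — overlaps FOLLOW(B) on { '/' }: CONFLICT

X: nullable alternative(s) X → B Y Y; FOLLOW(X) = { $, ')', '/', 'num' }
  X → B Y Y: FIRST \ {ε} = { ')', '/', 'num' } — this is the only nullable alternative, skip
  X → Y num /: FIRST \ {ε} = { ')', '/', 'num' } — overlaps FOLLOW(X) on { ')', '/', 'num' }: CONFLICT

Y: nullable alternative(s) Y → B; FOLLOW(Y) = { $, ')', '/', 'num' }
  Y → / X: FIRST \ {ε} = { '/' } — overlaps FOLLOW(Y) on { '/' }: CONFLICT
  Y → B: FIRST \ {ε} = { ')', '/', 'num' } — this is the only nullable alternative, skip

So the grammar has 4 FIRST/FOLLOW conflicts (marked CONFLICT above).

Answer: Yes. X → Y num '/' with FOLLOW(X) on { ')', '/', 'num' }; Y → '/' X with FOLLOW(Y) on { '/' }; B → X ')' B with FOLLOW(B) on { ')', '/', 'num' }; B → '/' with FOLLOW(B) on { '/' }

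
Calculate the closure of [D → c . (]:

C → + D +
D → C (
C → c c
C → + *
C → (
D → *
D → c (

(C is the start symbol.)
Start with: [D → c . (]
The dot precedes the terminal '(', so nothing is added.

CLOSURE = { [D → c . (] }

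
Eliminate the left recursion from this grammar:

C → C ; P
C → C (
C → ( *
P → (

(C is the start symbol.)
C → ( * C'
C' → ; P C'
C' → ( C'
C' → ε
P → (

C is directly left-recursive. The standard transformation for
  A → A α₁ | ... | A α_m | β₁ | ... | β_n
is
  A  → β₁ A' | ... | β_n A'
  A' → α₁ A' | ... | α_m A' | ε

C → ( * becomes C → ( * C'
C → C ; P becomes C' → ; P C'
C → C ( becomes C' → ( C'
Add C' → ε

Productions for other non-terminals are unchanged:
  P → (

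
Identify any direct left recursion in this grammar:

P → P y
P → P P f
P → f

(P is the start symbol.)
Direct left recursion occurs when N → N α for some non-terminal N (the right-hand side begins with the left-hand side itself).

P → P y: LEFT RECURSIVE (starts with P)
P → P P f: LEFT RECURSIVE (starts with P)
P → f: starts with f

The grammar has direct left recursion on: P.

Answer: Yes, P is left-recursive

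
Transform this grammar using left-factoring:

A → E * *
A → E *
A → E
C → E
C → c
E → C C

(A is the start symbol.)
Left-factoring transforms A → αβ₁ | αβ₂ into A → αA' and A' → β₁ | β₂
(α is the longest common prefix among the alternatives). Repeat until
no nonterminal has two alternatives with a common prefix.

Round 1: A has alternatives sharing prefix 'E'. Introduce A': A → E A'
  Add: A' → * *
  Add: A' → *
  Add: A' → ε

Round 2: A' has alternatives sharing prefix '*'. Introduce A'': A' → * A''
  Add: A'' → *
  Add: A'' → ε

No remaining common prefixes — done.

Resulting grammar:
A → E A'
A' → * A''
A'' → *
A'' → ε
A' → ε
C → E
C → c
E → C C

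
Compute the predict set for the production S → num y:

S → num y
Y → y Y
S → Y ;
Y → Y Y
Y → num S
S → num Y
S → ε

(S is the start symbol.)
{ 'num' }

PREDICT(S → num y) = (FIRST(RHS) \ {ε}) ∪ (FOLLOW(S) if ε ∈ FIRST(RHS), i.e. RHS ⇒* ε)
FIRST(num y) = { 'num' }
ε ∉ FIRST(num y), so FOLLOW(S) is not added.
PREDICT(S → num y) = { 'num' }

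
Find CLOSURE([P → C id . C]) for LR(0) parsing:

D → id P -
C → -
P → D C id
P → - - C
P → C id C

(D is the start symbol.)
Start with: [P → C id . C]
  [P → C id . C] has the dot before C: add [C → . -]
No further items can be added.

CLOSURE = { [C → . -], [P → C id . C] }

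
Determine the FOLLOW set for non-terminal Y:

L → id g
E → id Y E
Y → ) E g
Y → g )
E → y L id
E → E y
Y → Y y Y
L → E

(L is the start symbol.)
{ 'id', 'y' }

To compute FOLLOW(Y), find every occurrence of Y on a right-hand side N → α Y β: add FIRST(β) \ {ε}, and if β is empty or nullable also add FOLLOW(N). Iterate to a fixed point.

In E → id Y E: Y is followed by E, add FIRST(E) \ {ε} = { 'id', 'y' }
In Y → Y y Y: Y is followed by y Y, add FIRST(y Y) \ {ε} = { 'y' }
In Y → Y y Y: Y is at the end; this adds FOLLOW(Y) to itself — nothing new

Taking the union: FOLLOW(Y) = { 'id', 'y' }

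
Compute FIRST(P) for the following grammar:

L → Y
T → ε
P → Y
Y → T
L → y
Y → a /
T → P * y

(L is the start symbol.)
To compute FIRST(P), examine every production with P on the left-hand side, reading each right-hand side left to right until a non-nullable symbol is reached.

FIRST sets of the other non-terminals involved (by the same procedure, iterated to a fixed point):
  FIRST(Y) = { '*', 'a', ε }

From P → Y:
  - Y is a non-terminal: add FIRST(Y) \ {ε} = { '*', 'a' }
    Y is nullable and nothing follows, so the whole right-hand side can vanish: ε ∈ FIRST(P)

Collecting: FIRST(P) = { '*', 'a', ε }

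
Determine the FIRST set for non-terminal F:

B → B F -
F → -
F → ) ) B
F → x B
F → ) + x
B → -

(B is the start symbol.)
{ ')', '-', 'x' }

From F → -:
  - '-' is a terminal: add '-' and stop
From F → ) ) B:
  - ')' is a terminal: add ')' and stop
From F → x B:
  - x is a terminal: add 'x' and stop
From F → ) + x:
  - ')' is a terminal: add ')' and stop

Collecting: FIRST(F) = { ')', '-', 'x' }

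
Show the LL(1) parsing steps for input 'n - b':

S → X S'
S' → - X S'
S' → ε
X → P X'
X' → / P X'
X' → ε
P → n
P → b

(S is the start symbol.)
LL(1) parsing maintains a stack (initially the start symbol over $) and the input. At each step: if the stack top is a terminal, match it against the current input token; if it is a non-terminal N, replace it with the RHS of M[N, lookahead] (the unique production whose predict set contains the lookahead).

Stack is shown with the top on the left.

Stack      Input    Action
--------------------------
S $        n - b $  output S → X S'
X S' $     n - b $  output X → P X'
P X' S' $  n - b $  output P → n
n X' S' $  n - b $  match 'n'
X' S' $    - b $    output X' → ε
S' $       - b $    output S' → - X S'
- X S' $   - b $    match '-'
X S' $     b $      output X → P X'
P X' S' $  b $      output P → b
b X' S' $  b $      match 'b'
X' S' $    $        output X' → ε
S' $       $        output S' → ε
$          $        accept

The string is accepted.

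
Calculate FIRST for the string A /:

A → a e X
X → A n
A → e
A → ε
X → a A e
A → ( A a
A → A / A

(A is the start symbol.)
{ '(', '/', 'a', 'e' }

FIRST sets of the non-terminals involved (from the grammar, by fixed-point iteration):
  FIRST(A) = { '(', '/', 'a', 'e', ε }

To compute FIRST(A /), process the symbols left to right:
Symbol A is a non-terminal. Add FIRST(A) \ {ε} = { '(', '/', 'a', 'e' }
A is nullable (ε ∈ FIRST(A)), continue to the next symbol.
Symbol / is a terminal. Add '/' and stop.
FIRST(A /) = { '(', '/', 'a', 'e' }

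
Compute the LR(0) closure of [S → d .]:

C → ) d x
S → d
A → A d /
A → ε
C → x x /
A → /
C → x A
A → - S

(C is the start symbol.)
To compute CLOSURE, for each item [A → α.Bβ] where B is a non-terminal, add [B → .γ] for all productions B → γ; repeat for the newly added items until nothing changes.

Start with: [S → d .]
The dot is at the end, so nothing is added.

CLOSURE = { [S → d .] }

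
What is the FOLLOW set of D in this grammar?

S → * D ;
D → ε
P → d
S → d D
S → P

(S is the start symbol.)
{ $, ';' }

To compute FOLLOW(D), find every occurrence of D on a right-hand side N → α D β: add FIRST(β) \ {ε}, and if β is empty or nullable also add FOLLOW(N). Iterate to a fixed point.

In S → * D ;: D is followed by ';', add FIRST(';') \ {ε} = { ';' }
In S → d D: D is at the end, add FOLLOW(S)

The FOLLOW sets referred to above (computed the same way, to a fixed point):
  FOLLOW(S) = { $ }

Taking the union: FOLLOW(D) = { $, ';' }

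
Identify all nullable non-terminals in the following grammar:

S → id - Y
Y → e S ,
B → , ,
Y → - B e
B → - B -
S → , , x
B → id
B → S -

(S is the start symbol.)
None

A non-terminal is nullable if it can derive ε (the empty string): either it has an ε-production, or it has a production whose right-hand side consists entirely of nullable non-terminals.

There are no ε-productions, so no non-terminal can derive ε.
No non-terminals are nullable.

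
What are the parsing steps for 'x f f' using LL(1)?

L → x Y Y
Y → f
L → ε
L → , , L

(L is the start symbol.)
Stack is shown with the top on the left.

Stack    Input    Action
------------------------
L $      x f f $  output L → x Y Y
x Y Y $  x f f $  match 'x'
Y Y $    f f $    output Y → f
f Y $    f f $    match 'f'
Y $      f $      output Y → f
f $      f $      match 'f'
$        $        accept

The string is accepted.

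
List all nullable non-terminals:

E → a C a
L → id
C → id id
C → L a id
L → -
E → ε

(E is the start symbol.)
A non-terminal is nullable if it can derive ε (the empty string): either it has an ε-production, or it has a production whose right-hand side consists entirely of nullable non-terminals.

ε-productions: E → ε
So E is immediately nullable.
No further non-terminal can be added: every production for the remaining non-terminals contains a terminal or a non-nullable non-terminal.
Nullable = { 'E' }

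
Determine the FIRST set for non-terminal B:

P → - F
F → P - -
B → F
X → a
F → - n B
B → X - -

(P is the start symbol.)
{ '-', 'a' }

FIRST sets of the other non-terminals involved (by the same procedure, iterated to a fixed point):
  FIRST(F) = { '-' }
  FIRST(X) = { 'a' }

From B → F:
  - F is a non-terminal: add FIRST(F) \ {ε} = { '-' }
    F is not nullable, so stop
From B → X - -:
  - X is a non-terminal: add FIRST(X) \ {ε} = { 'a' }
    X is not nullable, so stop

Collecting: FIRST(B) = { '-', 'a' }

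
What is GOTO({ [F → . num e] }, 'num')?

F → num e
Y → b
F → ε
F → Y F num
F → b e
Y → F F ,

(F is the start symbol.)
GOTO(I, 'num') = CLOSURE({ [A → αX.β] : [A → α.Xβ] ∈ I, X = 'num' })

Items with dot before 'num', with the dot advanced:
  [F → . num e] → [F → num . e]
Closure adds nothing (no advanced item has the dot before a non-terminal).

GOTO = { [F → num . e] }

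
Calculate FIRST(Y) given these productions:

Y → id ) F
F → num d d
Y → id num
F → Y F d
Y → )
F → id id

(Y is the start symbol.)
{ ')', 'id' }

To compute FIRST(Y), examine every production with Y on the left-hand side, reading each right-hand side left to right until a non-nullable symbol is reached.

From Y → id ) F:
  - id is a terminal: add 'id' and stop
From Y → id num:
  - id is a terminal: add 'id' and stop
From Y → ):
  - ')' is a terminal: add ')' and stop

Collecting: FIRST(Y) = { ')', 'id' }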